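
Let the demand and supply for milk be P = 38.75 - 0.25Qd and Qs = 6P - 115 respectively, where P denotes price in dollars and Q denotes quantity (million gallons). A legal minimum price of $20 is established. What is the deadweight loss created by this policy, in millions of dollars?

0

Rearranging demand gives Qd = 155 - 4P. Equilibrium: 155 - 4P = 6P - 115, so 270 = 10P and P* = 27, Q* = 47.
Since 20 is below P* = 27, the floor does not bind and the free-market outcome prevails.
Since the control does not bind, no trades are prevented and deadweight loss is zero.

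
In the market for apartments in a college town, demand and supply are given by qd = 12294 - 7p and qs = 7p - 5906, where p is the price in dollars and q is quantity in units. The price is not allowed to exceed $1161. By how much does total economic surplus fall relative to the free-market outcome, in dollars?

In a free market, 12294 - 7p = 7p - 5906 gives the equilibrium p* = 1300, q* = 3194.
Because the ceiling (1161) lies below the market-clearing price, it is binding.
At p = 1161: qd = 12294 - 7·1161 = 4167 and qs = 7·1161 - 5906 = 2221.
Quantity traded falls to 2221. At q = 2221 the demand price is (12294 - 2221)/7 = 1439 and the supply price is (5906 + 2221)/7 = 1161.
Deadweight loss = ½ · (1439 - 1161) · (3194 - 2221) = ½ · 278 · 973 = 135247.

135247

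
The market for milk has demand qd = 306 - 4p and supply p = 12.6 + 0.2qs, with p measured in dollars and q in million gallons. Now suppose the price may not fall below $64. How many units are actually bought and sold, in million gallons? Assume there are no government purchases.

50

Rearranging supply gives qs = 5p - 63. Without the control the market clears where 306 - 4p = 5p - 63, i.e. p* = 41 and q* = 142.
The floor of 64 is above the equilibrium price 41, so it binds.
At p = 64: qd = 306 - 4·64 = 50 and qs = 5·64 - 63 = 257.
The quantity actually transacted is the short side, demand: 50.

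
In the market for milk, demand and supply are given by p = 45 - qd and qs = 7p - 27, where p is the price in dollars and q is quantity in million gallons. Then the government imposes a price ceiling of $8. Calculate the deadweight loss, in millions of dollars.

28

Rearranging demand gives qd = 45 - p. Without the control the market clears where 45 - p = 7p - 27, i.e. p* = 9 and q* = 36.
Since 8 < 9, the ceiling is binding.
At p = 8: qd = 45 - 8 = 37 and qs = 7·8 - 27 = 29.
Quantity traded falls to 29. At q = 29 the demand price is 45 - 29 = 16 and the supply price is (27 + 29)/7 = 8.
Deadweight loss = ½ · (16 - 8) · (36 - 29) = ½ · 8 · 7 = 28.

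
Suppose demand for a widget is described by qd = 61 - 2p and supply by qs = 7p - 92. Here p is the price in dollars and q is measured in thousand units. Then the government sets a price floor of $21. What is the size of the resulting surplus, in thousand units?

In a free market, 61 - 2p = 7p - 92 gives the equilibrium p* = 17, q* = 27.
Because the floor (21) lies above the market-clearing price, it is binding.
At p = 21: qd = 61 - 2·21 = 19 and qs = 7·21 - 92 = 55.
Surplus = qs - qd = 55 - 19 = 36.

36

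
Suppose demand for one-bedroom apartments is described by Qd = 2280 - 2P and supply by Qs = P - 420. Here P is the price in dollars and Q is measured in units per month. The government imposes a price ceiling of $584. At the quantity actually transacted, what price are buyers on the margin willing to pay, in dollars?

1058

Without the control the market clears where 2280 - 2P = P - 420, i.e. P* = 900 and Q* = 480.
The ceiling of 584 is below the equilibrium price 900, so it binds.
At P = 584: Qd = 2280 - 2·584 = 1112 and Qs = 584 - 420 = 164.
Only 164 units reach the market. On the demand curve, the marginal buyer's willingness to pay at Q = 164 is (2280 - 164)/2 = 1058.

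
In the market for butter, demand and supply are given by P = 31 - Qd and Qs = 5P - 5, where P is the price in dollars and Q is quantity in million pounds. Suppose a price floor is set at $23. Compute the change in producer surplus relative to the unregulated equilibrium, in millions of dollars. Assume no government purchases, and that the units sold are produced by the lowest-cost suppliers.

Rearranging demand gives Qd = 31 - P. In a free market, 31 - P = 5P - 5 gives the equilibrium P* = 6, Q* = 25.
The floor of 23 is above the equilibrium price 6, so it binds.
At P = 23: Qd = 31 - 23 = 8 and Qs = 5·23 - 5 = 110.
Producer surplus without the control is ½ · (6 - 1) · 25 = 62.5.
With the floor, 8 units are sold at 23. The supply price at Q = 8 is 2.6, so PS = ½ · [(23 - 1) + (23 - 2.6)] · 8 = 169.6.
Change in producer surplus = 169.6 - 62.5 = 107.1.

107.1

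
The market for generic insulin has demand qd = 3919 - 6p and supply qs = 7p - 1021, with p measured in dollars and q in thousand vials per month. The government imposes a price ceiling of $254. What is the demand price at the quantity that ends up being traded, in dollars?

In a free market, 3919 - 6p = 7p - 1021 gives the equilibrium p* = 380, q* = 1639.
Since 254 < 380, the ceiling is binding.
At p = 254: qd = 3919 - 6·254 = 2395 and qs = 7·254 - 1021 = 757.
Only 757 units reach the market. On the demand curve, the marginal buyer's willingness to pay at q = 757 is (3919 - 757)/6 = 527.

527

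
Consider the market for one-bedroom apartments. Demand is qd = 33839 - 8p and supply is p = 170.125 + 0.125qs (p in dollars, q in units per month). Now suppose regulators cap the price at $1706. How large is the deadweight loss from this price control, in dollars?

1952288

Rearranging supply gives qs = 8p - 1361. Setting quantity demanded equal to quantity supplied, 33839 - 8p = 8p - 1361, gives p* = 2200 and q* = 16239.
Since 1706 < 2200, the ceiling is binding.
At p = 1706: qd = 33839 - 8·1706 = 20191 and qs = 8·1706 - 1361 = 12287.
Quantity traded falls to 12287. At q = 12287 the demand price is (33839 - 12287)/8 = 2694 and the supply price is (1361 + 12287)/8 = 1706.
Deadweight loss = ½ · (2694 - 1706) · (16239 - 12287) = ½ · 988 · 3952 = 1952288.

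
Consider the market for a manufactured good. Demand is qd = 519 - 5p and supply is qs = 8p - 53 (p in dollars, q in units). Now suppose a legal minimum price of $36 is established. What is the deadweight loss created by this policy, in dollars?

Without the control the market clears where 519 - 5p = 8p - 53, i.e. p* = 44 and q* = 299.
The floor of 36 is below the equilibrium price 44, so it is not binding; the market clears at p* = 44, q* = 299.
Since the control does not bind, no trades are prevented and deadweight loss is zero.

0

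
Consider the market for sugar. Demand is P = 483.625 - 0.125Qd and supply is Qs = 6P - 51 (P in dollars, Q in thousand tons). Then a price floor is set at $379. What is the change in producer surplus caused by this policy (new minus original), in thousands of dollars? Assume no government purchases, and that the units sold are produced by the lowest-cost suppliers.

30591

Rearranging demand gives Qd = 3869 - 8P. Setting quantity demanded equal to quantity supplied, 3869 - 8P = 6P - 51, gives P* = 280 and Q* = 1629.
Because the floor (379) lies above the market-clearing price, it is binding.
At P = 379: Qd = 3869 - 8·379 = 837 and Qs = 6·379 - 51 = 2223.
Producer surplus without the control is ½ · (280 - 8.5) · 1629 = 221136.75.
With the floor, 837 units are sold at 379. The supply price at Q = 837 is 148, so PS = ½ · [(379 - 8.5) + (379 - 148)] · 837 = 251727.75.
Change in producer surplus = 251727.75 - 221136.75 = 30591.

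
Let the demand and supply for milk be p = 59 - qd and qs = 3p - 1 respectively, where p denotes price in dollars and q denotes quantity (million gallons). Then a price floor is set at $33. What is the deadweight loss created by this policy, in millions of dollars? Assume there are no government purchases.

Rearranging demand gives qd = 59 - p. Setting quantity demanded equal to quantity supplied, 59 - p = 3p - 1, gives p* = 15 and q* = 44.
The floor of 33 is above the equilibrium price 15, so it binds.
At p = 33: qd = 59 - 33 = 26 and qs = 3·33 - 1 = 98.
Quantity traded falls to 26. At q = 26 the demand price is 59 - 26 = 33 and the supply price is (1 + 26)/3 = 9.
Deadweight loss = ½ · (33 - 9) · (44 - 26) = ½ · 24 · 18 = 216.

216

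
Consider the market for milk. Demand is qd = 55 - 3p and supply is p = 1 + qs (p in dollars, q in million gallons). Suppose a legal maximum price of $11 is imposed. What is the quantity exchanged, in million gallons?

Rearranging supply gives qs = p - 1. Without the control the market clears where 55 - 3p = p - 1, i.e. p* = 14 and q* = 13.
Because the ceiling (11) lies below the market-clearing price, it is binding.
At p = 11: qd = 55 - 3·11 = 22 and qs = 11 - 1 = 10.
The quantity actually transacted is the short side, supply: 10.

10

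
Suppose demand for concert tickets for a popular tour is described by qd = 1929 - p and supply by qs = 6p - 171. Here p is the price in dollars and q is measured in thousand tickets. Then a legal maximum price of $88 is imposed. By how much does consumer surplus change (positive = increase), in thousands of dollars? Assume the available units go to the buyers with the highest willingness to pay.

Without the control the market clears where 1929 - p = 6p - 171, i.e. p* = 300 and q* = 1629.
The ceiling of 88 is below the equilibrium price 300, so it binds.
At p = 88: qd = 1929 - 88 = 1841 and qs = 6·88 - 171 = 357.
Consumer surplus without the control is ½ · (1929 - 300) · 1629 = 1326820.5.
With the ceiling, 357 units are sold at 88 (assume they go to the highest-value buyers). The demand price at q = 357 is 1572, so CS = ½ · [(1929 - 88) + (1572 - 88)] · 357 = 593512.5.
Change in consumer surplus = 593512.5 - 1326820.5 = -733308.

-733308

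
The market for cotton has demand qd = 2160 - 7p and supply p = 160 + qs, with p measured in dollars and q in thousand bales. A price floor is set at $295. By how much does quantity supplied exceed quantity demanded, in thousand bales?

Rearranging supply gives qs = p - 160. Without the control the market clears where 2160 - 7p = p - 160, i.e. p* = 290 and q* = 130.
Since 295 > 290, the floor is binding.
At p = 295: qd = 2160 - 7·295 = 95 and qs = 295 - 160 = 135.
Surplus = qs - qd = 135 - 95 = 40.

40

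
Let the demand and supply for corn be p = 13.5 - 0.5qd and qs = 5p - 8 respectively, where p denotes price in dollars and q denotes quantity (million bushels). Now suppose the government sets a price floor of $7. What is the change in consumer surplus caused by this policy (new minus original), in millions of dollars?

-30

Rearranging demand gives qd = 27 - 2p. Without the control the market clears where 27 - 2p = 5p - 8, i.e. p* = 5 and q* = 17.
Because the floor (7) lies above the market-clearing price, it is binding.
At p = 7: qd = 27 - 2·7 = 13 and qs = 5·7 - 8 = 27.
Consumer surplus without the control is ½ · (13.5 - 5) · 17 = 72.25.
With the floor, consumers buy 13 units at 7, so CS = ½ · (13.5 - 7) · 13 = 42.25.
Change in consumer surplus = 42.25 - 72.25 = -30.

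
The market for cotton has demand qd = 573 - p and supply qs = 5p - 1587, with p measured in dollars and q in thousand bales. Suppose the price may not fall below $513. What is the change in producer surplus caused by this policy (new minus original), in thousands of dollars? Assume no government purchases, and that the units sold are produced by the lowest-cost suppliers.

6839.1

Setting quantity demanded equal to quantity supplied, 573 - p = 5p - 1587, gives p* = 360 and q* = 213.
Since 513 > 360, the floor is binding.
At p = 513: qd = 573 - 513 = 60 and qs = 5·513 - 1587 = 978.
Producer surplus without the control is ½ · (360 - 317.4) · 213 = 4536.9.
With the floor, 60 units are sold at 513. The supply price at q = 60 is 329.4, so PS = ½ · [(513 - 317.4) + (513 - 329.4)] · 60 = 11376.
Change in producer surplus = 11376 - 4536.9 = 6839.1.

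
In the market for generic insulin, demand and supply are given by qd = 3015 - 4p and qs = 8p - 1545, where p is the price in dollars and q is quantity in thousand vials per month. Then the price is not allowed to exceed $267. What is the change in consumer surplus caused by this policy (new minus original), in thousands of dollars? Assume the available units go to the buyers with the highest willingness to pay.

Without the control the market clears where 3015 - 4p = 8p - 1545, i.e. p* = 380 and q* = 1495.
Because the ceiling (267) lies below the market-clearing price, it is binding.
At p = 267: qd = 3015 - 4·267 = 1947 and qs = 8·267 - 1545 = 591.
Consumer surplus without the control is ½ · (753.75 - 380) · 1495 = 279378.125.
With the ceiling, 591 units are sold at 267 (assume they go to the highest-value buyers). The demand price at q = 591 is 606, so CS = ½ · [(753.75 - 267) + (606 - 267)] · 591 = 244009.125.
Change in consumer surplus = 244009.125 - 279378.125 = -35369.

-35369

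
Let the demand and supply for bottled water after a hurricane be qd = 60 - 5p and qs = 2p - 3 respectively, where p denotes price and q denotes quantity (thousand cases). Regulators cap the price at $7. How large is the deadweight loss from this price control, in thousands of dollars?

Without the control the market clears where 60 - 5p = 2p - 3, i.e. p* = 9 and q* = 15.
Since 7 < 9, the ceiling is binding.
At p = 7: qd = 60 - 5·7 = 25 and qs = 2·7 - 3 = 11.
Quantity traded falls to 11. At q = 11 the demand price is (60 - 11)/5 = 9.8 and the supply price is (3 + 11)/2 = 7.
Deadweight loss = ½ · (9.8 - 7) · (15 - 11) = ½ · 2.8 · 4 = 5.6.

5.6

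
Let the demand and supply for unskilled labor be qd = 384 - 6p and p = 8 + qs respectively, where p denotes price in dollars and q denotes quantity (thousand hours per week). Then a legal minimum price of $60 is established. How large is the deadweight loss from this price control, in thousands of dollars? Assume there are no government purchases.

336

Rearranging supply gives qs = p - 8. Without the control the market clears where 384 - 6p = p - 8, i.e. p* = 56 and q* = 48.
Since 60 > 56, the floor is binding.
At p = 60: qd = 384 - 6·60 = 24 and qs = 60 - 8 = 52.
Quantity traded falls to 24. At q = 24 the demand price is (384 - 24)/6 = 60 and the supply price is 8 + 24 = 32.
Deadweight loss = ½ · (60 - 32) · (48 - 24) = ½ · 28 · 24 = 336.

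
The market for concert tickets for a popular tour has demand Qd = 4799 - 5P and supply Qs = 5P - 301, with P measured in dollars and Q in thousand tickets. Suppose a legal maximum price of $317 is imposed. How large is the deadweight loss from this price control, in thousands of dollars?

186245

In a free market, 4799 - 5P = 5P - 301 gives the equilibrium P* = 510, Q* = 2249.
The ceiling of 317 is below the equilibrium price 510, so it binds.
At P = 317: Qd = 4799 - 5·317 = 3214 and Qs = 5·317 - 301 = 1284.
Quantity traded falls to 1284. At Q = 1284 the demand price is (4799 - 1284)/5 = 703 and the supply price is (301 + 1284)/5 = 317.
Deadweight loss = ½ · (703 - 317) · (2249 - 1284) = ½ · 386 · 965 = 186245.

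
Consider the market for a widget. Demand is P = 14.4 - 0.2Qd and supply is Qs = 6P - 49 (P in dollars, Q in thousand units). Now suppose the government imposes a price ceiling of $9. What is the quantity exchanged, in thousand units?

Rearranging demand gives Qd = 72 - 5P. Setting quantity demanded equal to quantity supplied, 72 - 5P = 6P - 49, gives P* = 11 and Q* = 17.
Since 9 < 11, the ceiling is binding.
At P = 9: Qd = 72 - 5·9 = 27 and Qs = 6·9 - 49 = 5.
The quantity actually transacted is the short side, supply: 5.

5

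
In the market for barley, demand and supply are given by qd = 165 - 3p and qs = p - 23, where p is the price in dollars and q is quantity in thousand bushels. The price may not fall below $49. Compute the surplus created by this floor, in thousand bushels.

Equilibrium: 165 - 3p = p - 23, so 188 = 4p and p* = 47, q* = 24.
Because the floor (49) lies above the market-clearing price, it is binding.
At p = 49: qd = 165 - 3·49 = 18 and qs = 49 - 23 = 26.
Surplus = qs - qd = 26 - 18 = 8.

8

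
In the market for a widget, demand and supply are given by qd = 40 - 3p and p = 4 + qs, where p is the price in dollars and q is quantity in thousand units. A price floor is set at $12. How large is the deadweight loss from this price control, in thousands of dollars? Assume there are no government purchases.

6

Rearranging supply gives qs = p - 4. Equilibrium: 40 - 3p = p - 4, so 44 = 4p and p* = 11, q* = 7.
Because the floor (12) lies above the market-clearing price, it is binding.
At p = 12: qd = 40 - 3·12 = 4 and qs = 12 - 4 = 8.
Quantity traded falls to 4. At q = 4 the demand price is (40 - 4)/3 = 12 and the supply price is 4 + 4 = 8.
Deadweight loss = ½ · (12 - 8) · (7 - 4) = ½ · 4 · 3 = 6.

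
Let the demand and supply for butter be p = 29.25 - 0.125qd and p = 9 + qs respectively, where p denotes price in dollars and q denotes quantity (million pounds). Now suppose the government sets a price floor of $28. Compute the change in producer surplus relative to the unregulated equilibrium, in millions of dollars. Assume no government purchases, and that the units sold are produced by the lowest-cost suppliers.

Rearranging demand gives qd = 234 - 8p; rearranging supply gives qs = p - 9. Equilibrium: 234 - 8p = p - 9, so 243 = 9p and p* = 27, q* = 18.
Because the floor (28) lies above the market-clearing price, it is binding.
At p = 28: qd = 234 - 8·28 = 10 and qs = 28 - 9 = 19.
Producer surplus without the control is ½ · (27 - 9) · 18 = 162.
With the floor, 10 units are sold at 28. The supply price at q = 10 is 19, so PS = ½ · [(28 - 9) + (28 - 19)] · 10 = 140.
Change in producer surplus = 140 - 162 = -22.

-22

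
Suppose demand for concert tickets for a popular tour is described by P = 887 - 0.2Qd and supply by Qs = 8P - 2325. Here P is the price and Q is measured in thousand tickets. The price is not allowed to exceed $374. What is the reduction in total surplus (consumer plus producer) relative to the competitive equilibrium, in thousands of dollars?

Rearranging demand gives Qd = 4435 - 5P. Setting quantity demanded equal to quantity supplied, 4435 - 5P = 8P - 2325, gives P* = 520 and Q* = 1835.
Because the ceiling (374) lies below the market-clearing price, it is binding.
At P = 374: Qd = 4435 - 5·374 = 2565 and Qs = 8·374 - 2325 = 667.
Quantity traded falls to 667. At Q = 667 the demand price is (4435 - 667)/5 = 753.6 and the supply price is (2325 + 667)/8 = 374.
Deadweight loss = ½ · (753.6 - 374) · (1835 - 667) = ½ · 379.6 · 1168 = 221686.4.

221686.4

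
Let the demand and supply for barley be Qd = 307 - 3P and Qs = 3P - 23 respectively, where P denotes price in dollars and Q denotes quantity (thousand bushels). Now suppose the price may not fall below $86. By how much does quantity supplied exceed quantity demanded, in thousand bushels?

186

Equilibrium: 307 - 3P = 3P - 23, so 330 = 6P and P* = 55, Q* = 142.
Since 86 > 55, the floor is binding.
At P = 86: Qd = 307 - 3·86 = 49 and Qs = 3·86 - 23 = 235.
Surplus = Qs - Qd = 235 - 49 = 186.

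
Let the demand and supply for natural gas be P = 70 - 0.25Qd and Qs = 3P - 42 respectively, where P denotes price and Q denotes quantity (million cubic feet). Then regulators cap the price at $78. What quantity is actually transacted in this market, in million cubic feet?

Rearranging demand gives Qd = 280 - 4P. Without the control the market clears where 280 - 4P = 3P - 42, i.e. P* = 46 and Q* = 96.
The ceiling of 78 is above the equilibrium price 46, so it is not binding; the market clears at P* = 46, Q* = 96.

96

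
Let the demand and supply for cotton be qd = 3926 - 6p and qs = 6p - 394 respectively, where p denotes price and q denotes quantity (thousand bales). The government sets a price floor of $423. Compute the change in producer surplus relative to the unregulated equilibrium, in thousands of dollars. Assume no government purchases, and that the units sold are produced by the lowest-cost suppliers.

Equilibrium: 3926 - 6p = 6p - 394, so 4320 = 12p and p* = 360, q* = 1766.
Since 423 > 360, the floor is binding.
At p = 423: qd = 3926 - 6·423 = 1388 and qs = 6·423 - 394 = 2144.
Producer surplus without the control is ½ · (360 - 197/3) · 1766 = 779689/3.
With the floor, 1388 units are sold at 423. The supply price at q = 1388 is 297, so PS = ½ · [(423 - 197/3) + (423 - 297)] · 1388 = 1006300/3.
Change in producer surplus = 1006300/3 - 779689/3 = 75537.

75537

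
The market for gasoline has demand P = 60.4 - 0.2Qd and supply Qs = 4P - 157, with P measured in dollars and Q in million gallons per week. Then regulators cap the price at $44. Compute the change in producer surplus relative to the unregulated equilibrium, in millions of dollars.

Rearranging demand gives Qd = 302 - 5P. Without the control the market clears where 302 - 5P = 4P - 157, i.e. P* = 51 and Q* = 47.
Since 44 < 51, the ceiling is binding.
At P = 44: Qd = 302 - 5·44 = 82 and Qs = 4·44 - 157 = 19.
Producer surplus without the control is ½ · (51 - 39.25) · 47 = 276.125.
With the ceiling, producers sell 19 units at 44, so PS = ½ · (44 - 39.25) · 19 = 45.125.
Change in producer surplus = 45.125 - 276.125 = -231.

-231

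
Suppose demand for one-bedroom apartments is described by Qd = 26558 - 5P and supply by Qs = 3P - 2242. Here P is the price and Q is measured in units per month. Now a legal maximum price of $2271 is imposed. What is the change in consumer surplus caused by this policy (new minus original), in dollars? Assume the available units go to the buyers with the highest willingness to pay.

4485242.1

Setting quantity demanded equal to quantity supplied, 26558 - 5P = 3P - 2242, gives P* = 3600 and Q* = 8558.
The ceiling of 2271 is below the equilibrium price 3600, so it binds.
At P = 2271: Qd = 26558 - 5·2271 = 15203 and Qs = 3·2271 - 2242 = 4571.
Consumer surplus without the control is ½ · (5311.6 - 3600) · 8558 = 7323936.4.
With the ceiling, 4571 units are sold at 2271 (assume they go to the highest-value buyers). The demand price at Q = 4571 is 4397.4, so CS = ½ · [(5311.6 - 2271) + (4397.4 - 2271)] · 4571 = 11809178.5.
Change in consumer surplus = 11809178.5 - 7323936.4 = 4485242.1.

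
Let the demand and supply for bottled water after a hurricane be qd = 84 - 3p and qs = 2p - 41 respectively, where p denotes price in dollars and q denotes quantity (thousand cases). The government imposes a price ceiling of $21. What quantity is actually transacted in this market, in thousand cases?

1

Without the control the market clears where 84 - 3p = 2p - 41, i.e. p* = 25 and q* = 9.
The ceiling of 21 is below the equilibrium price 25, so it binds.
At p = 21: qd = 84 - 3·21 = 21 and qs = 2·21 - 41 = 1.
The quantity actually transacted is the short side, supply: 1.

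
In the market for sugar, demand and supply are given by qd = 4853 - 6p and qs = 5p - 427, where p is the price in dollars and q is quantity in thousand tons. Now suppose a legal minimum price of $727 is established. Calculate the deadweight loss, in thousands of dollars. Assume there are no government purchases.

402659.4

Without the control the market clears where 4853 - 6p = 5p - 427, i.e. p* = 480 and q* = 1973.
Since 727 > 480, the floor is binding.
At p = 727: qd = 4853 - 6·727 = 491 and qs = 5·727 - 427 = 3208.
Quantity traded falls to 491. At q = 491 the demand price is (4853 - 491)/6 = 727 and the supply price is (427 + 491)/5 = 183.6.
Deadweight loss = ½ · (727 - 183.6) · (1973 - 491) = ½ · 543.4 · 1482 = 402659.4.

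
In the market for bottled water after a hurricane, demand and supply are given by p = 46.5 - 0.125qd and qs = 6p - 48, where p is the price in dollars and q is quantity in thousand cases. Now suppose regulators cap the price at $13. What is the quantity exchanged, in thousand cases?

30

Rearranging demand gives qd = 372 - 8p. Without the control the market clears where 372 - 8p = 6p - 48, i.e. p* = 30 and q* = 132.
Since 13 < 30, the ceiling is binding.
At p = 13: qd = 372 - 8·13 = 268 and qs = 6·13 - 48 = 30.
The quantity actually transacted is the short side, supply: 30.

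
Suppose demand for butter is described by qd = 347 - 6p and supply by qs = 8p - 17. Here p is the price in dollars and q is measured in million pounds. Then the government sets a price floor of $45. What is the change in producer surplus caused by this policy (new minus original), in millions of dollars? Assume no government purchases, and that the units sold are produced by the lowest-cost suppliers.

Setting quantity demanded equal to quantity supplied, 347 - 6p = 8p - 17, gives p* = 26 and q* = 191.
Since 45 > 26, the floor is binding.
At p = 45: qd = 347 - 6·45 = 77 and qs = 8·45 - 17 = 343.
Producer surplus without the control is ½ · (26 - 2.125) · 191 = 2280.0625.
With the floor, 77 units are sold at 45. The supply price at q = 77 is 11.75, so PS = ½ · [(45 - 2.125) + (45 - 11.75)] · 77 = 2930.8125.
Change in producer surplus = 2930.8125 - 2280.0625 = 650.75.

650.75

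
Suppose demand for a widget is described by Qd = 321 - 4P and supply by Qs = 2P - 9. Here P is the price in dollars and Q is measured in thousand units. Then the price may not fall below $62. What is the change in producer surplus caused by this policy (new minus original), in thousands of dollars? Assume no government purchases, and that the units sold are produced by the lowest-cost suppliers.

315

Without the control the market clears where 321 - 4P = 2P - 9, i.e. P* = 55 and Q* = 101.
Because the floor (62) lies above the market-clearing price, it is binding.
At P = 62: Qd = 321 - 4·62 = 73 and Qs = 2·62 - 9 = 115.
Producer surplus without the control is ½ · (55 - 4.5) · 101 = 2550.25.
With the floor, 73 units are sold at 62. The supply price at Q = 73 is 41, so PS = ½ · [(62 - 4.5) + (62 - 41)] · 73 = 2865.25.
Change in producer surplus = 2865.25 - 2550.25 = 315.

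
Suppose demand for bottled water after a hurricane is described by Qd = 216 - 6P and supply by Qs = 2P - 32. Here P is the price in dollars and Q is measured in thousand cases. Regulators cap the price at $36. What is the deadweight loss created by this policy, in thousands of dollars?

0

In a free market, 216 - 6P = 2P - 32 gives the equilibrium P* = 31, Q* = 30.
The ceiling of 36 is above the equilibrium price 31, so it is not binding; the market clears at P* = 31, Q* = 30.
Since the control does not bind, no trades are prevented and deadweight loss is zero.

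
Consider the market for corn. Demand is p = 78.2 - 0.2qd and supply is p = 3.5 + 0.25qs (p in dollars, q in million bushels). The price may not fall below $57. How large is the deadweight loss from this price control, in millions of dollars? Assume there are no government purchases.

810

Rearranging demand gives qd = 391 - 5p; rearranging supply gives qs = 4p - 14. Equilibrium: 391 - 5p = 4p - 14, so 405 = 9p and p* = 45, q* = 166.
Because the floor (57) lies above the market-clearing price, it is binding.
At p = 57: qd = 391 - 5·57 = 106 and qs = 4·57 - 14 = 214.
Quantity traded falls to 106. At q = 106 the demand price is (391 - 106)/5 = 57 and the supply price is (14 + 106)/4 = 30.
Deadweight loss = ½ · (57 - 30) · (166 - 106) = ½ · 27 · 60 = 810.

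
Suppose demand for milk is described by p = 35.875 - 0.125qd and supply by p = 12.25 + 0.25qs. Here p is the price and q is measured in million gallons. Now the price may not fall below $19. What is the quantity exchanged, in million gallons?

Rearranging demand gives qd = 287 - 8p; rearranging supply gives qs = 4p - 49. Setting quantity demanded equal to quantity supplied, 287 - 8p = 4p - 49, gives p* = 28 and q* = 63.
Since 19 is below p* = 28, the floor does not bind and the free-market outcome prevails.

63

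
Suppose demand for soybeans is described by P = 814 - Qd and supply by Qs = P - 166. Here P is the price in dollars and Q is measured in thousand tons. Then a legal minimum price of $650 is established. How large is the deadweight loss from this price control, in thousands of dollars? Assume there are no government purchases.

Rearranging demand gives Qd = 814 - P. In a free market, 814 - P = P - 166 gives the equilibrium P* = 490, Q* = 324.
Because the floor (650) lies above the market-clearing price, it is binding.
At P = 650: Qd = 814 - 650 = 164 and Qs = 650 - 166 = 484.
Quantity traded falls to 164. At Q = 164 the demand price is 814 - 164 = 650 and the supply price is 166 + 164 = 330.
Deadweight loss = ½ · (650 - 330) · (324 - 164) = ½ · 320 · 160 = 25600.

25600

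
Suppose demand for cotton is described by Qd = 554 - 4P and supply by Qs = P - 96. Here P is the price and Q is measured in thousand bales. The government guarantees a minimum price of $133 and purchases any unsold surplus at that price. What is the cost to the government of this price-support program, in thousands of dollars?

1995

Equilibrium: 554 - 4P = P - 96, so 650 = 5P and P* = 130, Q* = 34.
The floor of 133 is above the equilibrium price 130, so it binds.
At P = 133: Qd = 554 - 4·133 = 22 and Qs = 133 - 96 = 37.
Surplus = Qs - Qd = 15.
Government expenditure = surplus × support price = 15 × 133 = 1995.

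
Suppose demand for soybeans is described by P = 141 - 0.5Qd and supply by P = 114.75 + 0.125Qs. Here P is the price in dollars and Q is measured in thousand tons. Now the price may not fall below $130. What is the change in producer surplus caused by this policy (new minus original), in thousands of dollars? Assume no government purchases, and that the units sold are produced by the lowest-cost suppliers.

Rearranging demand gives Qd = 282 - 2P; rearranging supply gives Qs = 8P - 918. Without the control the market clears where 282 - 2P = 8P - 918, i.e. P* = 120 and Q* = 42.
The floor of 130 is above the equilibrium price 120, so it binds.
At P = 130: Qd = 282 - 2·130 = 22 and Qs = 8·130 - 918 = 122.
Producer surplus without the control is ½ · (120 - 114.75) · 42 = 110.25.
With the floor, 22 units are sold at 130. The supply price at Q = 22 is 117.5, so PS = ½ · [(130 - 114.75) + (130 - 117.5)] · 22 = 305.25.
Change in producer surplus = 305.25 - 110.25 = 195.

195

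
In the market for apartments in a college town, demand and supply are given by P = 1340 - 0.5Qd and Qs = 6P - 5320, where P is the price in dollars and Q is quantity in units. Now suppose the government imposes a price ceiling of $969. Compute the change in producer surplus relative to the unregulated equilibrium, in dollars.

Rearranging demand gives Qd = 2680 - 2P. Equilibrium: 2680 - 2P = 6P - 5320, so 8000 = 8P and P* = 1000, Q* = 680.
Because the ceiling (969) lies below the market-clearing price, it is binding.
At P = 969: Qd = 2680 - 2·969 = 742 and Qs = 6·969 - 5320 = 494.
Producer surplus without the control is ½ · (1000 - 2660/3) · 680 = 115600/3.
With the ceiling, producers sell 494 units at 969, so PS = ½ · (969 - 2660/3) · 494 = 61009/3.
Change in producer surplus = 61009/3 - 115600/3 = -18197.

-18197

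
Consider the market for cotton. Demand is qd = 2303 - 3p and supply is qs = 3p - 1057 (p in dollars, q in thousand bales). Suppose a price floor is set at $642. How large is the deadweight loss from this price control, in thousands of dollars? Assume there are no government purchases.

20172

Setting quantity demanded equal to quantity supplied, 2303 - 3p = 3p - 1057, gives p* = 560 and q* = 623.
Since 642 > 560, the floor is binding.
At p = 642: qd = 2303 - 3·642 = 377 and qs = 3·642 - 1057 = 869.
Quantity traded falls to 377. At q = 377 the demand price is (2303 - 377)/3 = 642 and the supply price is (1057 + 377)/3 = 478.
Deadweight loss = ½ · (642 - 478) · (623 - 377) = ½ · 164 · 246 = 20172.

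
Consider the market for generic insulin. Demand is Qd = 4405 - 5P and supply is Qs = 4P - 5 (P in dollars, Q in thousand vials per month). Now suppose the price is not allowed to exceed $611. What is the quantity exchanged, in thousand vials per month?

1955

Without the control the market clears where 4405 - 5P = 4P - 5, i.e. P* = 490 and Q* = 1955.
The ceiling of 611 is above the equilibrium price 490, so it is not binding; the market clears at P* = 490, Q* = 1955.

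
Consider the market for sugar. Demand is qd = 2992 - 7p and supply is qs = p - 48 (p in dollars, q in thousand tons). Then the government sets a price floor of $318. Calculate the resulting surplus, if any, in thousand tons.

Without the control the market clears where 2992 - 7p = p - 48, i.e. p* = 380 and q* = 332.
Since 318 is below p* = 380, the floor does not bind and the free-market outcome prevails.
Since the control does not bind, there is no surplus.

0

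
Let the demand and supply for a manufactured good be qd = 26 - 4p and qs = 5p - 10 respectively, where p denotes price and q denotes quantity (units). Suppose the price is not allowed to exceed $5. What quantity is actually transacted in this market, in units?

10

Without the control the market clears where 26 - 4p = 5p - 10, i.e. p* = 4 and q* = 10.
The ceiling of 5 is above the equilibrium price 4, so it is not binding; the market clears at p* = 4, q* = 10.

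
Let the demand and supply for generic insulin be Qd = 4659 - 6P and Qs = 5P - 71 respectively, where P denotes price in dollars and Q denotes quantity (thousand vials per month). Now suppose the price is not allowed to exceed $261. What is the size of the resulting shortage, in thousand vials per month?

1859

Setting quantity demanded equal to quantity supplied, 4659 - 6P = 5P - 71, gives P* = 430 and Q* = 2079.
Because the ceiling (261) lies below the market-clearing price, it is binding.
At P = 261: Qd = 4659 - 6·261 = 3093 and Qs = 5·261 - 71 = 1234.
Shortage = Qd - Qs = 3093 - 1234 = 1859.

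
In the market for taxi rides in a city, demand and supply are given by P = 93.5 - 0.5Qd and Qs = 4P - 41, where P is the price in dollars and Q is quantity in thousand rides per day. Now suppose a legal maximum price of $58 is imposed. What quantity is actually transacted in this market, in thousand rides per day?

Rearranging demand gives Qd = 187 - 2P. In a free market, 187 - 2P = 4P - 41 gives the equilibrium P* = 38, Q* = 111.
Since 58 is above P* = 38, the ceiling does not bind and the free-market outcome prevails.

111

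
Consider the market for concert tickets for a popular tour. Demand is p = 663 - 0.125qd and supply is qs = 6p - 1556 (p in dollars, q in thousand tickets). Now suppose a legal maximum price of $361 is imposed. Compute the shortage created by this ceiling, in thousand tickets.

Rearranging demand gives qd = 5304 - 8p. Equilibrium: 5304 - 8p = 6p - 1556, so 6860 = 14p and p* = 490, q* = 1384.
Since 361 < 490, the ceiling is binding.
At p = 361: qd = 5304 - 8·361 = 2416 and qs = 6·361 - 1556 = 610.
Shortage = qd - qs = 2416 - 610 = 1806.

1806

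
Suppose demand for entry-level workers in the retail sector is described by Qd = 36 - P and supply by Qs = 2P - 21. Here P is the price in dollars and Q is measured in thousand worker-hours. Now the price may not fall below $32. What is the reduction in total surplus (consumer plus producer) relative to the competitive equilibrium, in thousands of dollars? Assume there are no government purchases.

126.75

Without the control the market clears where 36 - P = 2P - 21, i.e. P* = 19 and Q* = 17.
The floor of 32 is above the equilibrium price 19, so it binds.
At P = 32: Qd = 36 - 32 = 4 and Qs = 2·32 - 21 = 43.
Quantity traded falls to 4. At Q = 4 the demand price is 36 - 4 = 32 and the supply price is (21 + 4)/2 = 12.5.
Deadweight loss = ½ · (32 - 12.5) · (17 - 4) = ½ · 19.5 · 13 = 126.75.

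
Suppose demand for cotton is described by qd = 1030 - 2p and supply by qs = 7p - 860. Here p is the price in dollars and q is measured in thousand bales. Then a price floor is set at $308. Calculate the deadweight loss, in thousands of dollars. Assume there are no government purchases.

Equilibrium: 1030 - 2p = 7p - 860, so 1890 = 9p and p* = 210, q* = 610.
The floor of 308 is above the equilibrium price 210, so it binds.
At p = 308: qd = 1030 - 2·308 = 414 and qs = 7·308 - 860 = 1296.
Quantity traded falls to 414. At q = 414 the demand price is (1030 - 414)/2 = 308 and the supply price is (860 + 414)/7 = 182.
Deadweight loss = ½ · (308 - 182) · (610 - 414) = ½ · 126 · 196 = 12348.

12348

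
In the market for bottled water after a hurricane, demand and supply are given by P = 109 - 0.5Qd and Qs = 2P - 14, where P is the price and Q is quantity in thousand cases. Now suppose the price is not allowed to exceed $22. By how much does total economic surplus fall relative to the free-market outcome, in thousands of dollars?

2592

Rearranging demand gives Qd = 218 - 2P. In a free market, 218 - 2P = 2P - 14 gives the equilibrium P* = 58, Q* = 102.
Because the ceiling (22) lies below the market-clearing price, it is binding.
At P = 22: Qd = 218 - 2·22 = 174 and Qs = 2·22 - 14 = 30.
Quantity traded falls to 30. At Q = 30 the demand price is (218 - 30)/2 = 94 and the supply price is (14 + 30)/2 = 22.
Deadweight loss = ½ · (94 - 22) · (102 - 30) = ½ · 72 · 72 = 2592.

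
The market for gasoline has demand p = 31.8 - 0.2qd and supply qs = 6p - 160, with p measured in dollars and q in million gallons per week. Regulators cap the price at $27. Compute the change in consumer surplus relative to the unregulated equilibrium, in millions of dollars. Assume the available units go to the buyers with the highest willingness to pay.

-10.4

Rearranging demand gives qd = 159 - 5p. In a free market, 159 - 5p = 6p - 160 gives the equilibrium p* = 29, q* = 14.
Since 27 < 29, the ceiling is binding.
At p = 27: qd = 159 - 5·27 = 24 and qs = 6·27 - 160 = 2.
Consumer surplus without the control is ½ · (31.8 - 29) · 14 = 19.6.
With the ceiling, 2 units are sold at 27 (assume they go to the highest-value buyers). The demand price at q = 2 is 31.4, so CS = ½ · [(31.8 - 27) + (31.4 - 27)] · 2 = 9.2.
Change in consumer surplus = 9.2 - 19.6 = -10.4.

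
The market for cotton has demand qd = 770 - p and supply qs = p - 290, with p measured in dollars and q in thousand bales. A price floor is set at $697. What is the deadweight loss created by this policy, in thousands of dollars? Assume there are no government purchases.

Without the control the market clears where 770 - p = p - 290, i.e. p* = 530 and q* = 240.
Because the floor (697) lies above the market-clearing price, it is binding.
At p = 697: qd = 770 - 697 = 73 and qs = 697 - 290 = 407.
Quantity traded falls to 73. At q = 73 the demand price is 770 - 73 = 697 and the supply price is 290 + 73 = 363.
Deadweight loss = ½ · (697 - 363) · (240 - 73) = ½ · 334 · 167 = 27889.

27889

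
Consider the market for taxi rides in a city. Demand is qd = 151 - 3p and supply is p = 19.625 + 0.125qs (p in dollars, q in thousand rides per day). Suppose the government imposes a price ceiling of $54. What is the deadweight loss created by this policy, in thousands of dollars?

Rearranging supply gives qs = 8p - 157. Without the control the market clears where 151 - 3p = 8p - 157, i.e. p* = 28 and q* = 67.
Since 54 is above p* = 28, the ceiling does not bind and the free-market outcome prevails.
Since the control does not bind, no trades are prevented and deadweight loss is zero.

0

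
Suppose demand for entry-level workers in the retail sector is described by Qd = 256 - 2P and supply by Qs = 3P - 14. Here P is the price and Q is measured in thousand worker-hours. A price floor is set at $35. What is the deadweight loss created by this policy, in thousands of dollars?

0

Equilibrium: 256 - 2P = 3P - 14, so 270 = 5P and P* = 54, Q* = 148.
The floor of 35 is below the equilibrium price 54, so it is not binding; the market clears at P* = 54, Q* = 148.
Since the control does not bind, no trades are prevented and deadweight loss is zero.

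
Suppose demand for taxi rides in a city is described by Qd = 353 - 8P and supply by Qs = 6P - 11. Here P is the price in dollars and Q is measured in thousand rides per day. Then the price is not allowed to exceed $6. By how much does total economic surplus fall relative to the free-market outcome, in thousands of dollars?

2100

Without the control the market clears where 353 - 8P = 6P - 11, i.e. P* = 26 and Q* = 145.
Since 6 < 26, the ceiling is binding.
At P = 6: Qd = 353 - 8·6 = 305 and Qs = 6·6 - 11 = 25.
Quantity traded falls to 25. At Q = 25 the demand price is (353 - 25)/8 = 41 and the supply price is (11 + 25)/6 = 6.
Deadweight loss = ½ · (41 - 6) · (145 - 25) = ½ · 35 · 120 = 2100.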